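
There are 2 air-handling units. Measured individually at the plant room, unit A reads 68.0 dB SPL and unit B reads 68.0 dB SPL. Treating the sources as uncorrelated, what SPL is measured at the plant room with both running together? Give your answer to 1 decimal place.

71.0 dB SPL

Uncorrelated sources add in intensity (power), not in dB.
L_total = 10·log₁₀(10^(68.0/10) + 10^(68.0/10)) = 10·log₁₀(12620000) = 71.0 dB SPL.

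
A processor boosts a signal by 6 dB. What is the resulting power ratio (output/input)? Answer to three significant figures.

3.98

Power ratio = 10^(dB/10).
10^(6/10) = 10^(0.6000) = 3.98.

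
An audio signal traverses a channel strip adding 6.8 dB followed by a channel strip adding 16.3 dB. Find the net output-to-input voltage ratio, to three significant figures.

14.3

Net gain = 6.8 + 16.3 = 23.1 dB.
Voltage ratio = 10^(23.1/20) = 14.3.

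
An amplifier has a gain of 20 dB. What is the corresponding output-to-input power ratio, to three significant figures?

100

Power ratio = 10^(dB/10).
10^(20/10) = 10^(2.000) = 100.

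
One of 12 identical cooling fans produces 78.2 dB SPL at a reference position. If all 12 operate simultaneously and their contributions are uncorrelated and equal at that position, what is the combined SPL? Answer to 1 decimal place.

89.0 dB SPL

12 equal incoherent sources raise the level by 10·log₁₀(12) = 10.79 dB.
L_total = 78.2 + 10.79 = 89.0 dB SPL.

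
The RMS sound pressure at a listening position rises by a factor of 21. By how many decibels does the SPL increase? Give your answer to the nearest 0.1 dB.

Sound pressure is an amplitude quantity: ΔL = 20·log₁₀(p₂/p₁).
20·log₁₀(21) = 26.4 dB.

26.4 dB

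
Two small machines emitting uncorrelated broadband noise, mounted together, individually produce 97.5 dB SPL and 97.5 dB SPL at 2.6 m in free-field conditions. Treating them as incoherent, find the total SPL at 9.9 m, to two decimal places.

88.90 dB SPL

Combined at 2.6 m: 10·log₁₀(10^(97.5/10)+10^(97.5/10)) = 100.510 dB SPL.
Then apply −20·log₁₀(9.9/2.6) = -11.613 dB → 88.90 dB SPL.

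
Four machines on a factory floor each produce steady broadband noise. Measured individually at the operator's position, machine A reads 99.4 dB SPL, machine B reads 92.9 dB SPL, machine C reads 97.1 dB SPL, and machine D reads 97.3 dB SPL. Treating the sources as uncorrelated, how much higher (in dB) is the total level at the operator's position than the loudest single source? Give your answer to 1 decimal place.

3.9 dB

Add the sources as powers (linear), then convert back to dB:
L_total = 10·log₁₀(10^(99.4/10) + 10^(92.9/10) + 10^(97.1/10) + 10^(97.3/10)) = 103.25 dB SPL.
Excess over the loudest (99.4 dB): 103.25 − 99.4 = 3.9 dB.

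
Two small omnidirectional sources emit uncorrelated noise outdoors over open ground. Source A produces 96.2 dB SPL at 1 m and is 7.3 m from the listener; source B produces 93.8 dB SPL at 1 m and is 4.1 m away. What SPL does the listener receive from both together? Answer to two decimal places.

At the listener: L_A = 96.2 − 20·log₁₀(7.3) = 78.934 dB; L_B = 93.8 − 20·log₁₀(4.1) = 81.544 dB.
Combined: 10·log₁₀(10^(78.934/10)+10^(81.544/10)) = 83.44 dB SPL.

83.44 dB SPL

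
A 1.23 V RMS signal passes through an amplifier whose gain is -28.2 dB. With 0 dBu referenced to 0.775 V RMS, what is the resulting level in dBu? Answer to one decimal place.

Input level: 20·log₁₀(1.23/0.775) = 4.01 dBu.
Output: 4.01 − 28.2 = -24.2 dBu.

-24.2 dBu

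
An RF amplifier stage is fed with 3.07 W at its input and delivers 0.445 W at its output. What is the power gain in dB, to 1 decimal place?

For a power ratio, dB = 10·log₁₀(P₂/P₁).
10·log₁₀(0.445/3.07) = 10·log₁₀(0.1450) = -8.4 dB.

-8.4 dB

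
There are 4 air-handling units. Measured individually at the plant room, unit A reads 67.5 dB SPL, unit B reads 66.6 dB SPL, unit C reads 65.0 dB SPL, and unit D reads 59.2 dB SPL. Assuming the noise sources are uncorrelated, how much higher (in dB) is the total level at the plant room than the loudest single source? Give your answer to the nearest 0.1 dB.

4.0 dB

Uncorrelated sources add in intensity (power), not in dB.
L_total = 10·log₁₀(10^(67.5/10) + 10^(66.6/10) + 10^(65.0/10) + 10^(59.2/10)) = 71.52 dB SPL.
Excess over the loudest (67.5 dB): 71.52 − 67.5 = 4.0 dB.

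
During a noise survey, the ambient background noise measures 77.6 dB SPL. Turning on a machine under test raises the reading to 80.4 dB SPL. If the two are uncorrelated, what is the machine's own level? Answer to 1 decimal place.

77.2 dB SPL

Subtract intensities: L_src = 10·log₁₀(10^(L_total/10) − 10^(L_bg/10)).
L_src = 10·log₁₀(10^(80.4/10) − 10^(77.6/10)) = 10·log₁₀(52100000) = 77.2 dB SPL.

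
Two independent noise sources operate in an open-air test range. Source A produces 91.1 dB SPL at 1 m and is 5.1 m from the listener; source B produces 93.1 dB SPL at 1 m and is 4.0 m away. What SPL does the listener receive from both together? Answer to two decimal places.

At the listener: L_A = 91.1 − 20·log₁₀(5.1) = 76.949 dB; L_B = 93.1 − 20·log₁₀(4.0) = 81.059 dB.
Combined: 10·log₁₀(10^(76.949/10)+10^(81.059/10)) = 82.48 dB SPL.

82.48 dB SPL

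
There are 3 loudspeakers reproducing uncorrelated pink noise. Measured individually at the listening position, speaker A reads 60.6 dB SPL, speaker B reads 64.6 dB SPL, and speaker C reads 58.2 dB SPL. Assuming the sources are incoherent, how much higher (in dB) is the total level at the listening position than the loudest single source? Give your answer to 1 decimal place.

2.1 dB

Uncorrelated sources add in intensity (power), not in dB.
L_total = 10·log₁₀(10^(60.6/10) + 10^(64.6/10) + 10^(58.2/10)) = 66.71 dB SPL.
Excess over the loudest (64.6 dB): 66.71 − 64.6 = 2.1 dB.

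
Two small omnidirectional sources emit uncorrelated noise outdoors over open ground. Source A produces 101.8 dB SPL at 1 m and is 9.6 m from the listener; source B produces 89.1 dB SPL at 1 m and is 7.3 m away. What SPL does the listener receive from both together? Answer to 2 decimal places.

82.54 dB SPL

At the listener: L_A = 101.8 − 20·log₁₀(9.6) = 82.155 dB; L_B = 89.1 − 20·log₁₀(7.3) = 71.834 dB.
Combined: 10·log₁₀(10^(82.155/10)+10^(71.834/10)) = 82.54 dB SPL.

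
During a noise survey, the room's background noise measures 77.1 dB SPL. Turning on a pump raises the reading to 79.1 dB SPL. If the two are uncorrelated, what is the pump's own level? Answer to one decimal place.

74.8 dB SPL

Subtract intensities: L_src = 10·log₁₀(10^(L_total/10) − 10^(L_bg/10)).
L_src = 10·log₁₀(10^(79.1/10) − 10^(77.1/10)) = 10·log₁₀(30000000) = 74.8 dB SPL.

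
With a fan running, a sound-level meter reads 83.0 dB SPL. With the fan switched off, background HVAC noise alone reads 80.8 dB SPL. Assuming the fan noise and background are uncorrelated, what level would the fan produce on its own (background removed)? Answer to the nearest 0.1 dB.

79.0 dB SPL

Background correction is a power subtraction:
L_src = 10·log₁₀(10^(83.0/10) − 10^(80.8/10)) = 10·log₁₀(79300000) = 79.0 dB SPL.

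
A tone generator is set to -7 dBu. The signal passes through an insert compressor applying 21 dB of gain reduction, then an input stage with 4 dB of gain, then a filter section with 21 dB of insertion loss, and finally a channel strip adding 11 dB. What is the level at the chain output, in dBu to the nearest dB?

In dB, series stages simply add:
-7 − 21 + 4 − 21 + 11 = -34 dBu.

-34 dBu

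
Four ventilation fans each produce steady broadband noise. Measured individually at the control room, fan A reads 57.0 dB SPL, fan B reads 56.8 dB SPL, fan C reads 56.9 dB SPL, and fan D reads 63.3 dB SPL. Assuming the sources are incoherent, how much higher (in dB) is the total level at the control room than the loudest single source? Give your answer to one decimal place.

2.3 dB

Incoherent sources sum as intensities:
L_total = 10·log₁₀(10^(57.0/10) + 10^(56.8/10) + 10^(56.9/10) + 10^(63.3/10)) = 65.57 dB SPL.
Excess over the loudest (63.3 dB): 65.57 − 63.3 = 2.3 dB.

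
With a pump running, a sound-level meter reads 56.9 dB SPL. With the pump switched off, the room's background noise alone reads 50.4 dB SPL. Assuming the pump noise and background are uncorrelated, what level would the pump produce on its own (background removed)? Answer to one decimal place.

55.8 dB SPL

Background correction is a power subtraction:
L_src = 10·log₁₀(10^(56.9/10) − 10^(50.4/10)) = 10·log₁₀(380100) = 55.8 dB SPL.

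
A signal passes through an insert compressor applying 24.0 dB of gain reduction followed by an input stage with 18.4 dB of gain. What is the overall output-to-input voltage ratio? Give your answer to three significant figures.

0.525

Net gain = (−24.0) + 18.4 = -5.6 dB.
Voltage ratio = 10^(-5.6/20) = 0.525.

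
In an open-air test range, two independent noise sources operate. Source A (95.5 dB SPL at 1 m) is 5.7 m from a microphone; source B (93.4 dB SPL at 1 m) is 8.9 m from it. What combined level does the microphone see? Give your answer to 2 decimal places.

81.36 dB SPL

At the listener: L_A = 95.5 − 20·log₁₀(5.7) = 80.383 dB; L_B = 93.4 − 20·log₁₀(8.9) = 74.412 dB.
Combined: 10·log₁₀(10^(80.383/10)+10^(74.412/10)) = 81.36 dB SPL.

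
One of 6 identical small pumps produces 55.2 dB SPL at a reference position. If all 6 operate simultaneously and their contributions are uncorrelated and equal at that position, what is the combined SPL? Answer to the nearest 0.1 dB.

6 equal incoherent sources raise the level by 10·log₁₀(6) = 7.78 dB.
L_total = 55.2 + 7.78 = 63.0 dB SPL.

63.0 dB SPL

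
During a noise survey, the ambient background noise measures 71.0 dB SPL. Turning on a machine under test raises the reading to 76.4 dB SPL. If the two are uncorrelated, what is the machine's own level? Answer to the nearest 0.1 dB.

Subtract intensities: L_src = 10·log₁₀(10^(L_total/10) − 10^(L_bg/10)).
L_src = 10·log₁₀(10^(76.4/10) − 10^(71.0/10)) = 10·log₁₀(31060000) = 74.9 dB SPL.

74.9 dB SPL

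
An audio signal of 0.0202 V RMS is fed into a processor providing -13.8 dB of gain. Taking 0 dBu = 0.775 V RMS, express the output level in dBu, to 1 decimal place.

Input level: 20·log₁₀(0.0202/0.775) = -31.68 dBu.
Output: -31.68 − 13.8 = -45.5 dBu.

-45.5 dBu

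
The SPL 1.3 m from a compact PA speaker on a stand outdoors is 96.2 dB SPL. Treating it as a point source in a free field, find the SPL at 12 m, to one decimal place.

76.9 dB SPL

Inverse-square spreading gives ΔL = −20·log₁₀(d₂/d₁).
ΔL = −20·log₁₀(12/1.3) = -19.30 dB, so L₂ = 96.2 + (-19.30) = 76.9 dB SPL.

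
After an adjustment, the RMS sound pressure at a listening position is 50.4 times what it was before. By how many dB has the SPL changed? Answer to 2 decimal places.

34.05 dB

Sound pressure is an amplitude quantity: ΔL = 20·log₁₀(p₂/p₁).
20·log₁₀(50.4) = 34.05 dB.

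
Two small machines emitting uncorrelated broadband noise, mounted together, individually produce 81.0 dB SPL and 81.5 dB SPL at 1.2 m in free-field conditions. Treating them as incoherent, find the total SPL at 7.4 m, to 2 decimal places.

68.47 dB SPL

Combined at 1.2 m: 10·log₁₀(10^(81.0/10)+10^(81.5/10)) = 84.267 dB SPL.
Then apply −20·log₁₀(7.4/1.2) = -15.801 dB → 68.47 dB SPL.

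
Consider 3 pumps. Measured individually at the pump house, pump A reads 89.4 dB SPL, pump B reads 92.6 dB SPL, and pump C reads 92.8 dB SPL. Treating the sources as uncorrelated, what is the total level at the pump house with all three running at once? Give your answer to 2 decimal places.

Add the sources as powers (linear), then convert back to dB:
L_total = 10·log₁₀(10^(89.4/10) + 10^(92.6/10) + 10^(92.8/10)) = 10·log₁₀(4596000000) = 96.62 dB SPL.

96.62 dB SPL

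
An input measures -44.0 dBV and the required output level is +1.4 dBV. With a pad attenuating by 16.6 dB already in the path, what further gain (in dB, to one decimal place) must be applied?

62.0 dB

The required make-up gain is the shortfall in the dB sum.
G = +1.4 − (-44.0) + 16.6 = 62.0 dB.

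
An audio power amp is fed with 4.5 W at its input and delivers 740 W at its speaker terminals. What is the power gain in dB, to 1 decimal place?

22.2 dB

Power is a power quantity, so gain = 10·log₁₀(P_out/P_in).
10·log₁₀(740/4.5) = 10·log₁₀(164.4) = 22.2 dB.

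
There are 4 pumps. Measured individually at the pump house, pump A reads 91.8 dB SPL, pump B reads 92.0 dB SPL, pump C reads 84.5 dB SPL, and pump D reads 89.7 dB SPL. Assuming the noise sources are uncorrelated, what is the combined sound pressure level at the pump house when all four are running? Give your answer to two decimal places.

96.35 dB SPL

Add the sources as powers (linear), then convert back to dB:
L_total = 10·log₁₀(10^(91.8/10) + 10^(92.0/10) + 10^(84.5/10) + 10^(89.7/10)) = 10·log₁₀(4314000000) = 96.35 dB SPL.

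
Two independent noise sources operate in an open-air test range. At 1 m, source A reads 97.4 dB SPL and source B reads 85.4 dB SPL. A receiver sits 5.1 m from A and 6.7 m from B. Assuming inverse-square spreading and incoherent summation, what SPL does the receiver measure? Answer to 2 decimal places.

83.40 dB SPL

At the listener: L_A = 97.4 − 20·log₁₀(5.1) = 83.249 dB; L_B = 85.4 − 20·log₁₀(6.7) = 68.879 dB.
Combined: 10·log₁₀(10^(83.249/10)+10^(68.879/10)) = 83.40 dB SPL.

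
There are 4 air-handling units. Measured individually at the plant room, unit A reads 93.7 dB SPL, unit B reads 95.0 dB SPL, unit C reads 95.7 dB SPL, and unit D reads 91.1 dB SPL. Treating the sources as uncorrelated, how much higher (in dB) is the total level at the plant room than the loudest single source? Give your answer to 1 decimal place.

4.5 dB

Uncorrelated sources add in intensity (power), not in dB.
L_total = 10·log₁₀(10^(93.7/10) + 10^(95.0/10) + 10^(95.7/10) + 10^(91.1/10)) = 100.22 dB SPL.
Excess over the loudest (95.7 dB): 100.22 − 95.7 = 4.5 dB.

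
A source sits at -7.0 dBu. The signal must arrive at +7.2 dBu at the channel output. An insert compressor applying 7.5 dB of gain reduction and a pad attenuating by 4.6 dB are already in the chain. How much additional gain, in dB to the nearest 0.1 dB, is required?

26.3 dB

The required make-up gain is the shortfall in the dB sum.
G = +7.2 − (-7.0) + 7.5 + 4.6 = 26.3 dB.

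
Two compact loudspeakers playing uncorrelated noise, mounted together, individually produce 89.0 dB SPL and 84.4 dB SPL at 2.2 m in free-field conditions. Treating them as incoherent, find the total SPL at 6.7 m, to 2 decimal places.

80.62 dB SPL

Combined at 2.2 m: 10·log₁₀(10^(89.0/10)+10^(84.4/10)) = 90.293 dB SPL.
Then apply −20·log₁₀(6.7/2.2) = -9.673 dB → 80.62 dB SPL.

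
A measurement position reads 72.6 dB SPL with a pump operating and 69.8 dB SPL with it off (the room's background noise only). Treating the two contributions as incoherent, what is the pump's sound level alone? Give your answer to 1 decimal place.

Remove the background by subtracting linear intensities:
L_src = 10·log₁₀(10^(72.6/10) − 10^(69.8/10)) = 10·log₁₀(8647000) = 69.4 dB SPL.

69.4 dB SPL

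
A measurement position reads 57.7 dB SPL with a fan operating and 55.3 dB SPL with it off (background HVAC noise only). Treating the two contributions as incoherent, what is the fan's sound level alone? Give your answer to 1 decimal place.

Subtract intensities: L_src = 10·log₁₀(10^(L_total/10) − 10^(L_bg/10)).
L_src = 10·log₁₀(10^(57.7/10) − 10^(55.3/10)) = 10·log₁₀(250000) = 54.0 dB SPL.

54.0 dB SPL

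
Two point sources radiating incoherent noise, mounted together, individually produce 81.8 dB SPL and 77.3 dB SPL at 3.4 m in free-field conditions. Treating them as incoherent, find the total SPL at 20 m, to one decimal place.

67.7 dB SPL

Combined at 3.4 m: 10·log₁₀(10^(81.8/10)+10^(77.3/10)) = 83.12 dB SPL.
Then apply −20·log₁₀(20/3.4) = -15.39 dB → 67.7 dB SPL.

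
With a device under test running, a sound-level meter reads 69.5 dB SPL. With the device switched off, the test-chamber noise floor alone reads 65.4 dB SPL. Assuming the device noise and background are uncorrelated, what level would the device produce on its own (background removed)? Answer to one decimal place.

67.4 dB SPL

Background correction is a power subtraction:
L_src = 10·log₁₀(10^(69.5/10) − 10^(65.4/10)) = 10·log₁₀(5445000) = 67.4 dB SPL.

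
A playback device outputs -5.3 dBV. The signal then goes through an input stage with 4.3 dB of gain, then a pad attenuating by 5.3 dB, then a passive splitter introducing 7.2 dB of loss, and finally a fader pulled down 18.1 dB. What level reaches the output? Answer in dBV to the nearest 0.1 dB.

-31.6 dBV

Cascaded gains and losses add directly in dB.
-5.3 + 4.3 − 5.3 − 7.2 − 18.1 = -31.6 dBV.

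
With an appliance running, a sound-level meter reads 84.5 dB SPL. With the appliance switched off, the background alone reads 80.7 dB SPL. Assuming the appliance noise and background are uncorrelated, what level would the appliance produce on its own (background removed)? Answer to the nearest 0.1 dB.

Background correction is a power subtraction:
L_src = 10·log₁₀(10^(84.5/10) − 10^(80.7/10)) = 10·log₁₀(164300000) = 82.2 dB SPL.

82.2 dB SPL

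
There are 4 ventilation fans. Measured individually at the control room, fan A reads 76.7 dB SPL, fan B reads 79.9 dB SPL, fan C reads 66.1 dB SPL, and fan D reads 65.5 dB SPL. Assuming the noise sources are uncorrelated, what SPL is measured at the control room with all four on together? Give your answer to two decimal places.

81.82 dB SPL

Uncorrelated sources add in intensity (power), not in dB.
L_total = 10·log₁₀(10^(76.7/10) + 10^(79.9/10) + 10^(66.1/10) + 10^(65.5/10)) = 10·log₁₀(152100000) = 81.82 dB SPL.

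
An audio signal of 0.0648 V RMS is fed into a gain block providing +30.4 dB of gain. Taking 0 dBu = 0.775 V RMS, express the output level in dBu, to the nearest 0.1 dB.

Input level: 20·log₁₀(0.0648/0.775) = -21.55 dBu.
Output: -21.55 + 30.4 = +8.8 dBu.

+8.8 dBu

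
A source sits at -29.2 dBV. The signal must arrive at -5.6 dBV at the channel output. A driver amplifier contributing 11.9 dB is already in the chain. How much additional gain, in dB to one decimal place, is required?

The required make-up gain is the shortfall in the dB sum.
G = -5.6 − (-29.2) − 11.9 = 11.7 dB.

11.7 dB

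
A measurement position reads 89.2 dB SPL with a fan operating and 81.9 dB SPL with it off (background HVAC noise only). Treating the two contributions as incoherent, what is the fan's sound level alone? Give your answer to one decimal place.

Background correction is a power subtraction:
L_src = 10·log₁₀(10^(89.2/10) − 10^(81.9/10)) = 10·log₁₀(676900000) = 88.3 dB SPL.

88.3 dB SPL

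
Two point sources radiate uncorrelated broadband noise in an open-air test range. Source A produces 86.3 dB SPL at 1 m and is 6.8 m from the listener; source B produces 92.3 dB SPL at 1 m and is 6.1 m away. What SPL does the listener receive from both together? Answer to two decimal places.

At the listener: L_A = 86.3 − 20·log₁₀(6.8) = 69.650 dB; L_B = 92.3 − 20·log₁₀(6.1) = 76.593 dB.
Combined: 10·log₁₀(10^(69.650/10)+10^(76.593/10)) = 77.39 dB SPL.

77.39 dB SPL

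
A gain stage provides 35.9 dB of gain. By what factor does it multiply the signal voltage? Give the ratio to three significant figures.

62.4

Voltage ratio = 10^(dB/20).
10^(35.9/20) = 10^(1.795) = 62.4.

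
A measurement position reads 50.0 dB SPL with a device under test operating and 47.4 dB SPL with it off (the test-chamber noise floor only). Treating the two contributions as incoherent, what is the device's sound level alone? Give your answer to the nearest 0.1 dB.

Subtract intensities: L_src = 10·log₁₀(10^(L_total/10) − 10^(L_bg/10)).
L_src = 10·log₁₀(10^(50.0/10) − 10^(47.4/10)) = 10·log₁₀(45050) = 46.5 dB SPL.

46.5 dB SPL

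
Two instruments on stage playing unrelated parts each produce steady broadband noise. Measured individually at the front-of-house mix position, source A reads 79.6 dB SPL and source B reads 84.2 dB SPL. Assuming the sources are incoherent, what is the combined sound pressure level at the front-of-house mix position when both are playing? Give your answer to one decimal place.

Uncorrelated sources add in intensity (power), not in dB.
L_total = 10·log₁₀(10^(79.6/10) + 10^(84.2/10)) = 10·log₁₀(354200000) = 85.5 dB SPL.

85.5 dB SPL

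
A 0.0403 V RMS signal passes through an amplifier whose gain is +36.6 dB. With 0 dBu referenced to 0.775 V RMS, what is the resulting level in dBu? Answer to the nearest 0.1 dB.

Input level: 20·log₁₀(0.0403/0.775) = -25.68 dBu.
Output: -25.68 + 36.6 = +10.9 dBu.

+10.9 dBu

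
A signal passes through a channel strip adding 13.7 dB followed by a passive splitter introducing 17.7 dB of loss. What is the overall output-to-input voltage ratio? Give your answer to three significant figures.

Net gain = 13.7 + (−17.7) = -4.0 dB.
Voltage ratio = 10^(-4.0/20) = 0.631.

0.631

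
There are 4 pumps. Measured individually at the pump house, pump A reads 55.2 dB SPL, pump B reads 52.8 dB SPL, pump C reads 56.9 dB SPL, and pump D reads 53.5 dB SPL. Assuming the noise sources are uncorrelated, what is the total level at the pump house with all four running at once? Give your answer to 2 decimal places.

60.92 dB SPL

Incoherent sources sum as intensities:
L_total = 10·log₁₀(10^(55.2/10) + 10^(52.8/10) + 10^(56.9/10) + 10^(53.5/10)) = 10·log₁₀(1235000) = 60.92 dB SPL.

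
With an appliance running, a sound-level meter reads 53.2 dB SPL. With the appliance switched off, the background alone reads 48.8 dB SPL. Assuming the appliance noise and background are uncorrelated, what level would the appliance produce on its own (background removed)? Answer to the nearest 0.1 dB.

Subtract intensities: L_src = 10·log₁₀(10^(L_total/10) − 10^(L_bg/10)).
L_src = 10·log₁₀(10^(53.2/10) − 10^(48.8/10)) = 10·log₁₀(133100) = 51.2 dB SPL.

51.2 dB SPL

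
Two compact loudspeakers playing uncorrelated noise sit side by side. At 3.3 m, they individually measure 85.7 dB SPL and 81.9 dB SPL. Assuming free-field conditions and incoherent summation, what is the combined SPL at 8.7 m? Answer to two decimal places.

78.79 dB SPL

Combined at 3.3 m: 10·log₁₀(10^(85.7/10)+10^(81.9/10)) = 87.213 dB SPL.
Then apply −20·log₁₀(8.7/3.3) = -8.420 dB → 78.79 dB SPL.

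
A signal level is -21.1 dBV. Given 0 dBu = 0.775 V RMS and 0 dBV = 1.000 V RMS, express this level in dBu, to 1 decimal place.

-18.9 dBu

The offset between the scales is 20·log₁₀(0.775/1.000) = −2.214 dB.
So dBu = -21.1 + 2.214 = -18.9 dBu.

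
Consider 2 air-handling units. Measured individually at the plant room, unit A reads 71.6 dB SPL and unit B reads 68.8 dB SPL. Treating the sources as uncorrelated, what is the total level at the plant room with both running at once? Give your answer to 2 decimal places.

73.43 dB SPL

Uncorrelated sources add in intensity (power), not in dB.
L_total = 10·log₁₀(10^(71.6/10) + 10^(68.8/10)) = 10·log₁₀(22040000) = 73.43 dB SPL.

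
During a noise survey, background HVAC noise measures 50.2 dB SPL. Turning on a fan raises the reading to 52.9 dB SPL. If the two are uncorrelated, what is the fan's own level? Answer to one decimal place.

Background correction is a power subtraction:
L_src = 10·log₁₀(10^(52.9/10) − 10^(50.2/10)) = 10·log₁₀(90270) = 49.6 dB SPL.

49.6 dB SPL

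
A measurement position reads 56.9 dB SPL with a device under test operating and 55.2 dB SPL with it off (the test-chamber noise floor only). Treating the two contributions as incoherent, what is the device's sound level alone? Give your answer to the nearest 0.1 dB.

52.0 dB SPL

Remove the background by subtracting linear intensities:
L_src = 10·log₁₀(10^(56.9/10) − 10^(55.2/10)) = 10·log₁₀(158600) = 52.0 dB SPL.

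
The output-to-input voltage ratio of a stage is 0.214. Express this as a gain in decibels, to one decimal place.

Voltage ratio → dB uses the 20·log₁₀ form:
20·log₁₀(0.214) = -13.4 dB.

-13.4 dB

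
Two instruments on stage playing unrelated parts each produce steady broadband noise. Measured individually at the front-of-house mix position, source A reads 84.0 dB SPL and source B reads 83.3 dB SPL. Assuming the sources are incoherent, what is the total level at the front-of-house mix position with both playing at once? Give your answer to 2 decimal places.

Add the sources as powers (linear), then convert back to dB:
L_total = 10·log₁₀(10^(84.0/10) + 10^(83.3/10)) = 10·log₁₀(465000000) = 86.67 dB SPL.

86.67 dB SPL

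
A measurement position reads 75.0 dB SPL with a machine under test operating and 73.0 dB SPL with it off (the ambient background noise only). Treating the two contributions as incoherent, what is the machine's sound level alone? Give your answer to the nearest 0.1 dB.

Subtract intensities: L_src = 10·log₁₀(10^(L_total/10) − 10^(L_bg/10)).
L_src = 10·log₁₀(10^(75.0/10) − 10^(73.0/10)) = 10·log₁₀(11670000) = 70.7 dB SPL.

70.7 dB SPL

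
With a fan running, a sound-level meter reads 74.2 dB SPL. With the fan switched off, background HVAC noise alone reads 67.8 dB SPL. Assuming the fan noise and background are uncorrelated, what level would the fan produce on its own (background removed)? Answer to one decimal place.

Subtract intensities: L_src = 10·log₁₀(10^(L_total/10) − 10^(L_bg/10)).
L_src = 10·log₁₀(10^(74.2/10) − 10^(67.8/10)) = 10·log₁₀(20280000) = 73.1 dB SPL.

73.1 dB SPL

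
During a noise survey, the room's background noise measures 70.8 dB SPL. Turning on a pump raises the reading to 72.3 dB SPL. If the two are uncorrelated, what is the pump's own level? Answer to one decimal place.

67.0 dB SPL

Remove the background by subtracting linear intensities:
L_src = 10·log₁₀(10^(72.3/10) − 10^(70.8/10)) = 10·log₁₀(4960000) = 67.0 dB SPL.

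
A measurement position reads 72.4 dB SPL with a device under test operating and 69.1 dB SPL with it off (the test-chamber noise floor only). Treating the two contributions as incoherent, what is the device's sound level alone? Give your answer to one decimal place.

69.7 dB SPL

Background correction is a power subtraction:
L_src = 10·log₁₀(10^(72.4/10) − 10^(69.1/10)) = 10·log₁₀(9250000) = 69.7 dB SPL.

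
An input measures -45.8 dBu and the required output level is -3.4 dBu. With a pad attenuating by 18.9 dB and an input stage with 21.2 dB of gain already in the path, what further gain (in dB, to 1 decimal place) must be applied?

40.1 dB

The required make-up gain is the shortfall in the dB sum.
G = -3.4 − (-45.8) + 18.9 − 21.2 = 40.1 dB.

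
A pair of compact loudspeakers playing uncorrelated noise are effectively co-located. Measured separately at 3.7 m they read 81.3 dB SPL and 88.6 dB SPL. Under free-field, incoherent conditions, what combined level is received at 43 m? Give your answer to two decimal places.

68.04 dB SPL

Combined at 3.7 m: 10·log₁₀(10^(81.3/10)+10^(88.6/10)) = 89.342 dB SPL.
Then apply −20·log₁₀(43/3.7) = -21.305 dB → 68.04 dB SPL.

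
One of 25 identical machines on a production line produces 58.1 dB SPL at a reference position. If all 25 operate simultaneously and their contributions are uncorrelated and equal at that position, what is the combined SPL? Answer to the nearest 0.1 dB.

72.1 dB SPL

25 equal incoherent sources raise the level by 10·log₁₀(25) = 13.98 dB.
L_total = 58.1 + 13.98 = 72.1 dB SPL.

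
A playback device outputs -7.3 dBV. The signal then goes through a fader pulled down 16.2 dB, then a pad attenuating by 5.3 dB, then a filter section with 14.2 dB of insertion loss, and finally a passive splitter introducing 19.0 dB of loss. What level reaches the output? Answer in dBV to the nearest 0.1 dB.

In dB, series stages simply add:
-7.3 − 16.2 − 5.3 − 14.2 − 19.0 = -62.0 dBV.

-62.0 dBV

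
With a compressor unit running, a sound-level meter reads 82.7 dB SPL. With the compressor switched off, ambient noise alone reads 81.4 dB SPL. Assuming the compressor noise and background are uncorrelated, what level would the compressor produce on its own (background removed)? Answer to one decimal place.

76.8 dB SPL

Remove the background by subtracting linear intensities:
L_src = 10·log₁₀(10^(82.7/10) − 10^(81.4/10)) = 10·log₁₀(48170000) = 76.8 dB SPL.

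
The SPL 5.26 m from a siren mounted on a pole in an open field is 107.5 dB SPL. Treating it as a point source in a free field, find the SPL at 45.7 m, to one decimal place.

88.7 dB SPL

Inverse-square spreading gives ΔL = −20·log₁₀(d₂/d₁).
ΔL = −20·log₁₀(45.7/5.26) = -18.78 dB, so L₂ = 107.5 + (-18.78) = 88.7 dB SPL.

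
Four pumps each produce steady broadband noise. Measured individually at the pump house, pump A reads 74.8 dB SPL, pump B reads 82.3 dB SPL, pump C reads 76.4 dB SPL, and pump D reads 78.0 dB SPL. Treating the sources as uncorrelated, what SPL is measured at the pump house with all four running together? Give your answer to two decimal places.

84.87 dB SPL

Uncorrelated sources add in intensity (power), not in dB.
L_total = 10·log₁₀(10^(74.8/10) + 10^(82.3/10) + 10^(76.4/10) + 10^(78.0/10)) = 10·log₁₀(306800000) = 84.87 dB SPL.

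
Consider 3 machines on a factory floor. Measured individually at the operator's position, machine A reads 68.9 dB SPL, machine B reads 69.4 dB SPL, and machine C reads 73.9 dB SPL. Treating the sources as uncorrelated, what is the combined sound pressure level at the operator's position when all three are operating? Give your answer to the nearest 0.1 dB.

Incoherent sources sum as intensities:
L_total = 10·log₁₀(10^(68.9/10) + 10^(69.4/10) + 10^(73.9/10)) = 10·log₁₀(41020000) = 76.1 dB SPL.

76.1 dB SPL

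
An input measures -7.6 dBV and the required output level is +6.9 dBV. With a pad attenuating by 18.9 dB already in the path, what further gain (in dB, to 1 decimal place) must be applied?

33.4 dB

The required make-up gain is the shortfall in the dB sum.
G = +6.9 − (-7.6) + 18.9 = 33.4 dB.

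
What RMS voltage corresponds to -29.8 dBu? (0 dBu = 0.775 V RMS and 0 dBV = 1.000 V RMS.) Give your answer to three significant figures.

0.0251 V

V = 0.775 V × 10^(-29.8/20).
= 0.775 × 0.03236 = 0.0251 V.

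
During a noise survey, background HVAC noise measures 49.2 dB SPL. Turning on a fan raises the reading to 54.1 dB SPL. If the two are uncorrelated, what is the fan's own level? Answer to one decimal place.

52.4 dB SPL

Background correction is a power subtraction:
L_src = 10·log₁₀(10^(54.1/10) − 10^(49.2/10)) = 10·log₁₀(173900) = 52.4 dB SPL.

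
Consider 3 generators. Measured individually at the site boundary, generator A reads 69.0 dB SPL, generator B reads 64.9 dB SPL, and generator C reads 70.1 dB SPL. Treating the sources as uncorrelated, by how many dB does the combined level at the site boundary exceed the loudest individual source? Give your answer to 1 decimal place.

Add the sources as powers (linear), then convert back to dB:
L_total = 10·log₁₀(10^(69.0/10) + 10^(64.9/10) + 10^(70.1/10)) = 73.28 dB SPL.
Excess over the loudest (70.1 dB): 73.28 − 70.1 = 3.2 dB.

3.2 dB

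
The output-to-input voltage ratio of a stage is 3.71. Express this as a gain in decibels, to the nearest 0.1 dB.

For a voltage ratio, dB = 20·log₁₀(V₂/V₁).
20·log₁₀(3.71) = 11.4 dB.

11.4 dB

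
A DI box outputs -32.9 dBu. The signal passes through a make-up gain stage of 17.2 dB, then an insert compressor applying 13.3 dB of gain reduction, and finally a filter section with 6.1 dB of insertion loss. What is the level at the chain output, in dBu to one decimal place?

-35.1 dBu

Cascaded gains and losses add directly in dB.
-32.9 + 17.2 − 13.3 − 6.1 = -35.1 dBu.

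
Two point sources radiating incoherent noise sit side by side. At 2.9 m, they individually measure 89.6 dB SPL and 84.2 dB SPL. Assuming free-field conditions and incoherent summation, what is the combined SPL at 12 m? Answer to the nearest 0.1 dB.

78.4 dB SPL

Combined at 2.9 m: 10·log₁₀(10^(89.6/10)+10^(84.2/10)) = 90.70 dB SPL.
Then apply −20·log₁₀(12/2.9) = -12.34 dB → 78.4 dB SPL.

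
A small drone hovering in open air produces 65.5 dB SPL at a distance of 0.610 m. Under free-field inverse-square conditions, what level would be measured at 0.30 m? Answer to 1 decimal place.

71.7 dB SPL

Free-field point source: level drops by 20·log₁₀ of the distance ratio.
ΔL = −20·log₁₀(0.30/0.610) = 6.16 dB, so L₂ = 65.5 + (6.16) = 71.7 dB SPL.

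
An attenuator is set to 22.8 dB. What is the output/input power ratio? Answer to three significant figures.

0.00525

Power ratio = 10^(dB/10).
10^(-22.8/10) = 10^(-2.280) = 0.00525.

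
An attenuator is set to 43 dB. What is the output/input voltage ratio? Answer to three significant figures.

Voltage ratio = 10^(dB/20).
10^(-43/20) = 10^(-2.150) = 0.00708.

0.00708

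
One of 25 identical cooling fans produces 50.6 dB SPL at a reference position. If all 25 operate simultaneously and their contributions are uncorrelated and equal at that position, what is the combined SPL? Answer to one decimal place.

25 equal incoherent sources raise the level by 10·log₁₀(25) = 13.98 dB.
L_total = 50.6 + 13.98 = 64.6 dB SPL.

64.6 dB SPL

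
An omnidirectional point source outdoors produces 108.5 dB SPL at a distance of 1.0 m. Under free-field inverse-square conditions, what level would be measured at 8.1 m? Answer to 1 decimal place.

90.3 dB SPL

For a point source in a free field, ΔL = −20·log₁₀(d₂/d₁).
ΔL = −20·log₁₀(8.1/1.0) = -18.17 dB, so L₂ = 108.5 + (-18.17) = 90.3 dB SPL.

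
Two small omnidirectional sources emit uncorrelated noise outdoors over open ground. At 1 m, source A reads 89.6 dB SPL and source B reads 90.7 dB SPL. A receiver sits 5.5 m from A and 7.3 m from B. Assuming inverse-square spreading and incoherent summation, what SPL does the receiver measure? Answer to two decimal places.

At the listener: L_A = 89.6 − 20·log₁₀(5.5) = 74.793 dB; L_B = 90.7 − 20·log₁₀(7.3) = 73.434 dB.
Combined: 10·log₁₀(10^(74.793/10)+10^(73.434/10)) = 77.18 dB SPL.

77.18 dB SPL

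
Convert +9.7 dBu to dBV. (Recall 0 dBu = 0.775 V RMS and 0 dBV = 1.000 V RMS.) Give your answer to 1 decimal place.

The offset between the scales is 20·log₁₀(0.775/1.000) = −2.214 dB.
So dBV = +9.7 − 2.214 = +7.5 dBV.

+7.5 dBV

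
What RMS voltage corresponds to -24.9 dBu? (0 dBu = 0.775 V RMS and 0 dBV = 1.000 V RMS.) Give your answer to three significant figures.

V = 0.775 V × 10^(-24.9/20).
= 0.775 × 0.05689 = 0.0441 V.

0.0441 V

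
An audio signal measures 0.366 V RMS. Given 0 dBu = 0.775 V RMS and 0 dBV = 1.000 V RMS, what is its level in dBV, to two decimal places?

dBV = 20·log₁₀(V / 1.000 V).
20·log₁₀(0.366/1.000) = -8.73 dBV.

-8.73 dBV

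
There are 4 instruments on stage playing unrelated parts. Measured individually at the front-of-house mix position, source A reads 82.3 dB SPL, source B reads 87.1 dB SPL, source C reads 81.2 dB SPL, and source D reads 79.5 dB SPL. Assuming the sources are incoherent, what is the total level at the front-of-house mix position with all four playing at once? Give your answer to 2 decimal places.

89.56 dB SPL

Incoherent sources sum as intensities:
L_total = 10·log₁₀(10^(82.3/10) + 10^(87.1/10) + 10^(81.2/10) + 10^(79.5/10)) = 10·log₁₀(903600000) = 89.56 dB SPL.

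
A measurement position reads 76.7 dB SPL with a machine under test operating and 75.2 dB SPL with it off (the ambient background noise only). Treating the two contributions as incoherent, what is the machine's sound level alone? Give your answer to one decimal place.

Remove the background by subtracting linear intensities:
L_src = 10·log₁₀(10^(76.7/10) − 10^(75.2/10)) = 10·log₁₀(13660000) = 71.4 dB SPL.

71.4 dB SPL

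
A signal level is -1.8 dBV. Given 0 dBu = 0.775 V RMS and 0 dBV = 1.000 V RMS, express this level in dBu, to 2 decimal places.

The offset between the scales is 20·log₁₀(0.775/1.000) = −2.214 dB.
So dBu = -1.8 + 2.214 = +0.41 dBu.

+0.41 dBu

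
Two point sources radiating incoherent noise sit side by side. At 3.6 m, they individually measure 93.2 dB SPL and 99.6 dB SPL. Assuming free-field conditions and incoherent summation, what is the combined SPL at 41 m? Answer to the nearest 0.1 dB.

Combined at 3.6 m: 10·log₁₀(10^(93.2/10)+10^(99.6/10)) = 100.50 dB SPL.
Then apply −20·log₁₀(41/3.6) = -21.13 dB → 79.4 dB SPL.

79.4 dB SPL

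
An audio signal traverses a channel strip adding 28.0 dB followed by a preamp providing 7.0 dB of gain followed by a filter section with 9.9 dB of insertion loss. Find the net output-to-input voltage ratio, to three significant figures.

Net gain = 28.0 + 7.0 + (−9.9) = 25.1 dB.
Voltage ratio = 10^(25.1/20) = 18.0.

18.0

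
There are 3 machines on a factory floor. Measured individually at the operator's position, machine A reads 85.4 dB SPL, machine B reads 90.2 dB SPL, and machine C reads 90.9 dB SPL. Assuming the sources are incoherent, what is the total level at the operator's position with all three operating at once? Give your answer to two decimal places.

Uncorrelated sources add in intensity (power), not in dB.
L_total = 10·log₁₀(10^(85.4/10) + 10^(90.2/10) + 10^(90.9/10)) = 10·log₁₀(2624000000) = 94.19 dB SPL.

94.19 dB SPL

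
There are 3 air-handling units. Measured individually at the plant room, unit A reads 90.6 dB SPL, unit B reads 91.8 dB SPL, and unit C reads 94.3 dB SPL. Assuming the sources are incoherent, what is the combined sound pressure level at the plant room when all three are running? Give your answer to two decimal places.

97.29 dB SPL

Uncorrelated sources add in intensity (power), not in dB.
L_total = 10·log₁₀(10^(90.6/10) + 10^(91.8/10) + 10^(94.3/10)) = 10·log₁₀(5353000000) = 97.29 dB SPL.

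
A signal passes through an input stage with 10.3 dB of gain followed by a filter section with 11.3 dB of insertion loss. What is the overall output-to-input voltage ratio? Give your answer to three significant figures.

Net gain = 10.3 + (−11.3) = -1.0 dB.
Voltage ratio = 10^(-1.0/20) = 0.891.

0.891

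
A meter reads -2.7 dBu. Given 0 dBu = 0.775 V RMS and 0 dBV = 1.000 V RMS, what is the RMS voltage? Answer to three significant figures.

0.568 V

V = 0.775 V × 10^(-2.7/20).
= 0.775 × 0.7328 = 0.568 V.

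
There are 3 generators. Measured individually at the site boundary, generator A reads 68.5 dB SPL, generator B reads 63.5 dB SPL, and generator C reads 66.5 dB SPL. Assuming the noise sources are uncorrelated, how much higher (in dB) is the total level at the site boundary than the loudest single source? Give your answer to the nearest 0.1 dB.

Incoherent sources sum as intensities:
L_total = 10·log₁₀(10^(68.5/10) + 10^(63.5/10) + 10^(66.5/10)) = 71.39 dB SPL.
Excess over the loudest (68.5 dB): 71.39 − 68.5 = 2.9 dB.

2.9 dB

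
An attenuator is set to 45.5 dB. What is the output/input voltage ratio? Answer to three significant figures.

Voltage ratio = 10^(dB/20).
10^(-45.5/20) = 10^(-2.275) = 0.00531.

0.00531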